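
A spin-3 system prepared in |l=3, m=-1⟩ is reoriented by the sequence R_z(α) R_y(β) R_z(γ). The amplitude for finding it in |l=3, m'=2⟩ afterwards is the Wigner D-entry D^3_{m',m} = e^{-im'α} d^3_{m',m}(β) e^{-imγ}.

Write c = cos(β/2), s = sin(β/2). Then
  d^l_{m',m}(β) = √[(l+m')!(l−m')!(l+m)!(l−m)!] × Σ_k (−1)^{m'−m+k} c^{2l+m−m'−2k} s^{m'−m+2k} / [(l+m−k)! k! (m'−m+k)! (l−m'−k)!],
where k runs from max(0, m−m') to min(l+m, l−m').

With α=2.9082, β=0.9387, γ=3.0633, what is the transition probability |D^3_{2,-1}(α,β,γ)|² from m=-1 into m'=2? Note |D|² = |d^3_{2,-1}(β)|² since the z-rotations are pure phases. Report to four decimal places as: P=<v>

D^3_{2,-1}(2.9082,0.9387,3.0633) = e^{-i·2·2.9082}·d^3_{2,-1}(0.9387)·e^{-i·-1·3.0633}. Compute d first:
With c≡cos(β/2)=0.891862 and s≡sin(β/2)=0.452307, N=[120·1·2·24]^{1/2}=75.894664
Admissible k: 0..1 (factorial args all ≥0)
  k=0: (−1)^3·75.8947/(12)·0.8919^3·0.4523^3 = -0.415167
  k=1: (−1)^4·75.8947/(24)·0.8919^1·0.4523^5 = +0.053390
d^3_{2,-1}(0.9387) = -0.415167 +0.053390 = -0.361776
|D^3_{2,-1}|² = |d^3_{2,-1}(β)|² = (-0.361776)² = 0.130882 (the z-rotation phases have unit modulus)

P=0.1309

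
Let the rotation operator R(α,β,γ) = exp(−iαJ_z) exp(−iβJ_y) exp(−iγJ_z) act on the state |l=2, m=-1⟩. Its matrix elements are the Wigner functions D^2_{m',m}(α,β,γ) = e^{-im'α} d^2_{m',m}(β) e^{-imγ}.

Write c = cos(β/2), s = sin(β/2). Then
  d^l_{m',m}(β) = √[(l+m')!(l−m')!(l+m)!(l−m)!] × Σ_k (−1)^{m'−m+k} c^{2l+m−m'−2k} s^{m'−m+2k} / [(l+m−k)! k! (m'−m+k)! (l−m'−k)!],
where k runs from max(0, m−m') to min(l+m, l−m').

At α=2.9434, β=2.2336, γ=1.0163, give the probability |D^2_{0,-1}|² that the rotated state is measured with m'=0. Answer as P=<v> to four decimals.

D^2_{0,-1}(2.9434,2.2336,1.0163) = e^{-i·0·2.9434}·d^2_{0,-1}(2.2336)·e^{-i·-1·1.0163}. Compute d first:
Half-angle: c=0.438561, s=0.898702. N=√(2·2·1·6)=4.898979
Admissible k: 0..1 (factorial args all ≥0)
  k=0: (−1)^1·4.8990/(2)·0.4386^3·0.8987^1 = -0.185686
  k=1: (−1)^2·4.8990/(2)·0.4386^1·0.8987^3 = +0.779744
d^2_{0,-1}(2.2336) = -0.185686 +0.779744 = +0.594057
|D^2_{0,-1}|² = |d^2_{0,-1}(β)|² = (+0.594057)² = 0.352904 (the z-rotation phases have unit modulus)

P=0.3529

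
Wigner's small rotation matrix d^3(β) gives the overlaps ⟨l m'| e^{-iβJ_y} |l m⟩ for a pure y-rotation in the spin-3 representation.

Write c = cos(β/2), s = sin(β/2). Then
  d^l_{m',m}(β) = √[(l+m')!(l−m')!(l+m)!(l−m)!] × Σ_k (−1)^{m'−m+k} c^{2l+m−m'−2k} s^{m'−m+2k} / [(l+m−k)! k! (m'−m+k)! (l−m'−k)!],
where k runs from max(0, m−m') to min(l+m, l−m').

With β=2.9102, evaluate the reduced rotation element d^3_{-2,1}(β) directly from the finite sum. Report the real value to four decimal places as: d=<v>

d=-0.3435

d^3_{-2,1}(β=2.9102) via Wigner's sum:
With c≡cos(β/2)=0.115438 and s≡sin(β/2)=0.993315, N=[1·120·24·2]^{1/2}=75.894664
The bounds max(0,m−m')=3 and min(l+m,l−m')=4 give 2 terms
  k=3: (−1)^0·75.8947/(12)·0.1154^3·0.9933^3 = +0.009535
  k=4: (−1)^1·75.8947/(24)·0.1154^1·0.9933^5 = -0.353008
d^3_{-2,1}(2.9102) = +0.009535 -0.353008 = -0.343472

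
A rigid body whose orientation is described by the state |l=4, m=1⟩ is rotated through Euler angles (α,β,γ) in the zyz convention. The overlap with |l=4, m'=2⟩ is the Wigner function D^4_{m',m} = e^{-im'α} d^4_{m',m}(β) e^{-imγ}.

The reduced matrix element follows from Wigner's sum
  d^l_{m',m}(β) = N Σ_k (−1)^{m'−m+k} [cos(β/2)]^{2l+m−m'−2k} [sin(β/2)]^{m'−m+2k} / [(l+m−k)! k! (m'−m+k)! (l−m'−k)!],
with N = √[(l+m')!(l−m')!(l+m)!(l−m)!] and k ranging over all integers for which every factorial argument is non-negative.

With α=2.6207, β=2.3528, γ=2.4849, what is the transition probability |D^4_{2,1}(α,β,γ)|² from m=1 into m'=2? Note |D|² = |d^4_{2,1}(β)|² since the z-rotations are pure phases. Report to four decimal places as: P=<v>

D^4_{2,1}(2.6207,2.3528,2.4849) = e^{-i·2·2.6207}·d^4_{2,1}(2.3528)·e^{-i·1·2.4849}. Compute d first:
c=cos(2.3528/2)=0.384251, s=sin(2.3528/2)=0.923229; N=√[720·2·120·6]=1018.233765
Admissible k: 0..2 (factorial args all ≥0)
  k=0: (−1)^1·1018.2338/(240)·0.3843^7·0.9232^1 = -0.004845
  k=1: (−1)^2·1018.2338/(48)·0.3843^5·0.9232^3 = +0.139833
  k=2: (−1)^3·1018.2338/(72)·0.3843^3·0.9232^5 = -0.538154
d^4_{2,1}(2.3528) = -0.004845 +0.139833 -0.538154 = -0.403165
|D^4_{2,1}|² = |d^4_{2,1}(β)|² = (-0.403165)² = 0.162542 (the z-rotation phases have unit modulus)

P=0.1625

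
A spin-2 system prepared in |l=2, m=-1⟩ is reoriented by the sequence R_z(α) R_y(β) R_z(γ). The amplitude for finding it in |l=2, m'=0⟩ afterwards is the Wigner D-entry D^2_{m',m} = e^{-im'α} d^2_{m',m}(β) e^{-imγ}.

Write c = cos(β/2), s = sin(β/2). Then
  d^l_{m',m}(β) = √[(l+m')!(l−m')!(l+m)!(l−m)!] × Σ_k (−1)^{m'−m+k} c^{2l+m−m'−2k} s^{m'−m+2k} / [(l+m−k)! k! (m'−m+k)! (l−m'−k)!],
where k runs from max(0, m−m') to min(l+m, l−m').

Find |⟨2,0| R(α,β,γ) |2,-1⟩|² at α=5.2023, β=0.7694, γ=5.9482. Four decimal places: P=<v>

P=0.3746

Split into d^2_{0,-1}(β=0.7694) × two z-phases.
With c≡cos(β/2)=0.926911 and s≡sin(β/2)=0.375281, N=[2·2·1·6]^{1/2}=4.898979
k∈{0,1} keeps every argument non-negative
  k=0: (−1)^1·4.8990/(2)·0.9269^3·0.3753^1 = -0.732060
  k=1: (−1)^2·4.8990/(2)·0.9269^1·0.3753^3 = +0.120001
d^2_{0,-1}(0.7694) = -0.732060 +0.120001 = -0.612059
|D^2_{0,-1}|² = |d^2_{0,-1}(β)|² = (-0.612059)² = 0.374616 (the z-rotation phases have unit modulus)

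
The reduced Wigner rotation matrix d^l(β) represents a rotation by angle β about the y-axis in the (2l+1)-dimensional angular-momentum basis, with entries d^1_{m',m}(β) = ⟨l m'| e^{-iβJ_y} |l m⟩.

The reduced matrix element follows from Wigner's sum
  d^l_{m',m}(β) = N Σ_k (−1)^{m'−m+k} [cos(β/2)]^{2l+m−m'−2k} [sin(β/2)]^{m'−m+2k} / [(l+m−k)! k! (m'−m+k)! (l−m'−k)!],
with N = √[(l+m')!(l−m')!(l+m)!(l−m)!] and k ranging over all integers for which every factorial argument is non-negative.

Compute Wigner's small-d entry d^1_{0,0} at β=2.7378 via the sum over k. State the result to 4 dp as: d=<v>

d=-0.9196

d^1_{0,0}(β=2.7378) via Wigner's sum:
Half-angle: c=0.200527, s=0.979688. N=√(1·1·1·1)=1.000000
k: max(0,(0)−(0))=0 … min(1+(0),1−(0))=1
  k=0: (−1)^0·1.0000/(1)·0.2005^2·0.9797^0 = +0.040211
  k=1: (−1)^1·1.0000/(1)·0.2005^0·0.9797^2 = -0.959789
d^1_{0,0}(2.7378) = +0.040211 -0.959789 = -0.919577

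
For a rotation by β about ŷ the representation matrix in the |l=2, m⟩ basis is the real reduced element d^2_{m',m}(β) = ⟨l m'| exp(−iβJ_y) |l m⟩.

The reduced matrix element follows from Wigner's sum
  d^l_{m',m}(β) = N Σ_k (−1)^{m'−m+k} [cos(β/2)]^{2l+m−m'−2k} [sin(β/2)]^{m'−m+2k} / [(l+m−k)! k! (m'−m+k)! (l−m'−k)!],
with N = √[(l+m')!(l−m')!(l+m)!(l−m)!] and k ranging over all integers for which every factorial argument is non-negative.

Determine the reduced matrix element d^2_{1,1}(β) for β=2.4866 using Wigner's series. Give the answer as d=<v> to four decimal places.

d=-0.2676

d^2_{1,1}(β=2.4866) via Wigner's sum:
Half-angle: c=0.321673, s=0.946851. N=√(6·1·6·1)=6.000000
The bounds max(0,m−m')=0 and min(l+m,l−m')=1 give 2 terms
  k=0: (−1)^0·6.0000/(6)·0.3217^4·0.9469^0 = +0.010707
  k=1: (−1)^1·6.0000/(2)·0.3217^2·0.9469^2 = -0.278301
d^2_{1,1}(2.4866) = +0.010707 -0.278301 = -0.267594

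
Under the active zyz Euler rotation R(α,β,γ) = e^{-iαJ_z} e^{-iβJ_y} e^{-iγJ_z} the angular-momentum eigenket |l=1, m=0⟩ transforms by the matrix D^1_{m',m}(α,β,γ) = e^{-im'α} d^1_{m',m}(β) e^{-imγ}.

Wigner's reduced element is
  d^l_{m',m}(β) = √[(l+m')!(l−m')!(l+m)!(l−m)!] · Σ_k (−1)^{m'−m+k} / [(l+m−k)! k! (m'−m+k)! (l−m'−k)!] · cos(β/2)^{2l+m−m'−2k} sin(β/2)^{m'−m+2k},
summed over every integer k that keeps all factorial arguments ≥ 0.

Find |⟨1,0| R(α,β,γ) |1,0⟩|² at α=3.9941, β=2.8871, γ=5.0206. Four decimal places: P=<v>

P=0.9366

First d^1_{0,0}(β=2.8871), then the phase factors e^{-i(0)α} and e^{-i(0)γ}:
Half-angle: c=0.126903, s=0.991915. N=√(1·1·1·1)=1.000000
Admissible k: 0..1 (factorial args all ≥0)
  k=0: (−1)^0·1.0000/(1)·0.1269^2·0.9919^0 = +0.016104
  k=1: (−1)^1·1.0000/(1)·0.1269^0·0.9919^2 = -0.983896
d^1_{0,0}(2.8871) = +0.016104 -0.983896 = -0.967791
|D^1_{0,0}|² = |d^1_{0,0}(β)|² = (-0.967791)² = 0.936620 (the z-rotation phases have unit modulus)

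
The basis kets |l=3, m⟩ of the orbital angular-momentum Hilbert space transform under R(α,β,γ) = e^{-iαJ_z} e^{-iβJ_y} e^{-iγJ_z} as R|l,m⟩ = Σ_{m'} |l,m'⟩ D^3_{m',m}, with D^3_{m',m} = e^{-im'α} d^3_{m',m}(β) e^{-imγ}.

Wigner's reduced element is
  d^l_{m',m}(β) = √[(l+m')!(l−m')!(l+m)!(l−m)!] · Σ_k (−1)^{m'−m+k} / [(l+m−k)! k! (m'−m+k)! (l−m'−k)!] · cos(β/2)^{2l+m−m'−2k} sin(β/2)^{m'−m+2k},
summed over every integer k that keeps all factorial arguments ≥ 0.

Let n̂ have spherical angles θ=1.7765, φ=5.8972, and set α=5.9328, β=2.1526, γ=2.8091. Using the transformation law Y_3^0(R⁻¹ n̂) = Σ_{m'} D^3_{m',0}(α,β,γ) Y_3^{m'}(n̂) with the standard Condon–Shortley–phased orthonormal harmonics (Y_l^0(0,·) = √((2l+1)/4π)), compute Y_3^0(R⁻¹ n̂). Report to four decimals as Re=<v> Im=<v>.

Re=0.4581 Im=0.0000

Need the full column D^3_{m',0} for m'=−3..3 at α=5.9328, β=2.1526, γ=2.8091.
cos(β/2)=0.474588, sin(β/2)=0.880208
d^3_{-3,0}: single k=3 term ⇒ +0.326003;  D = +0.161883-0.282970i
d^3_{-2,0}: k∈[2..3] ⇒ +0.215278 -0.740518 = -0.525240;  D = -0.401465+0.338679i
d^3_{-1,0}: k∈[1..3] ⇒ +0.073411 -0.757563 +0.868628 = +0.184476;  D = +0.173267-0.063323i
d^3_{0,0}: k∈[0..3] ⇒ +0.011426 -0.353738 +1.216796 -0.465063 = +0.409422;  D = +0.409422+0.000000i
d^3_{1,0}: k∈[0..2] ⇒ -0.073411 +0.757563 -0.868628 = -0.184476;  D = -0.173267-0.063323i
d^3_{2,0}: k∈[0..1] ⇒ +0.215278 -0.740518 = -0.525240;  D = -0.401465-0.338679i
d^3_{3,0}: single k=0 term ⇒ -0.326003;  D = -0.161883-0.282970i
Y_3^{m'}(θ=1.7765,φ=5.8972) and Σ D·Y over m':
  (+0.1619-0.2830i)·(+0.1570+0.3585i)  (-0.4015+0.3387i)·(-0.1433-0.1395i)  (+0.1733-0.0633i)·(-0.2320-0.0943i)  (+0.4094+0.0000i)·(+0.2128+0.0000i)  (-0.1733-0.0633i)·(+0.2320-0.0943i)  (-0.4015-0.3387i)·(-0.1433+0.1395i)  (-0.1619-0.2830i)·(-0.1570+0.3585i)
Y_3^0(R⁻¹ n̂) = +0.458133+0.000000i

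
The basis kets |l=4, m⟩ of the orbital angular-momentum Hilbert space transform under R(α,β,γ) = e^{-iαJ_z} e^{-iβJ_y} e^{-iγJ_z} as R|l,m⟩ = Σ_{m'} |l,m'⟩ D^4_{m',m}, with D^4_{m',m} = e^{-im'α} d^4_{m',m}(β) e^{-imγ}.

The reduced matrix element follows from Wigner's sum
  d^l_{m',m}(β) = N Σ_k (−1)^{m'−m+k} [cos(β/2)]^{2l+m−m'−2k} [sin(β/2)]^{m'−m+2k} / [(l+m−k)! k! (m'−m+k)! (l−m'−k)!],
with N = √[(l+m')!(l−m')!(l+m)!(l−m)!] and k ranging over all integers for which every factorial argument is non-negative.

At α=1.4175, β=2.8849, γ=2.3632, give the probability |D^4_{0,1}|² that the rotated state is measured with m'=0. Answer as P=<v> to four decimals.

P=0.2373

Split into d^4_{0,1}(β=2.8849) × two z-phases.
Half-angle: c=0.127994, s=0.991775. N=√(24·24·120·6)=643.987578
The bounds max(0,m−m')=1 and min(l+m,l−m')=4 give 4 terms
  k=1: (−1)^0·643.9876/(144)·0.1280^7·0.9918^1 = +0.000002
  k=2: (−1)^1·643.9876/(24)·0.1280^5·0.9918^3 = -0.000899
  k=3: (−1)^2·643.9876/(24)·0.1280^3·0.9918^5 = +0.053989
  k=4: (−1)^3·643.9876/(144)·0.1280^1·0.9918^7 = -0.540253
d^4_{0,1}(2.8849) = +0.000002 -0.000899 +0.053989 -0.540253 = -0.487161
|D^4_{0,1}|² = |d^4_{0,1}(β)|² = (-0.487161)² = 0.237326 (the z-rotation phases have unit modulus)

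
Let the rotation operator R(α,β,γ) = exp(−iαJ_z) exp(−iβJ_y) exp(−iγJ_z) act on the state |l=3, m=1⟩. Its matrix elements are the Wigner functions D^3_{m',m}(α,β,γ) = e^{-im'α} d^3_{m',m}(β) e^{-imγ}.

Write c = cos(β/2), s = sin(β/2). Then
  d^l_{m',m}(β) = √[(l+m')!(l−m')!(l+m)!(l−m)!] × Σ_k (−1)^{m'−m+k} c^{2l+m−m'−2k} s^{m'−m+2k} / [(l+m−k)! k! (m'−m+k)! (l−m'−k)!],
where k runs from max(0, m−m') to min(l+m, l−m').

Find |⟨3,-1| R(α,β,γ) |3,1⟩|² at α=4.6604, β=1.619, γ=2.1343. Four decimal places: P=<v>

P=0.0359

Split into d^3_{-1,1}(β=1.619) × two z-phases.
With c≡cos(β/2)=0.689860 and s≡sin(β/2)=0.723942, N=[2·24·24·2]^{1/2}=48.000000
k∈{2,3,4} keeps every argument non-negative
  k=2: (−1)^0·48.0000/(8)·0.6899^4·0.7239^2 = +0.712204
  k=3: (−1)^1·48.0000/(6)·0.6899^2·0.7239^4 = -1.045751
  k=4: (−1)^2·48.0000/(48)·0.6899^0·0.7239^6 = +0.143954
d^3_{-1,1}(1.619) = +0.712204 -1.045751 +0.143954 = -0.189593
|D^3_{-1,1}|² = |d^3_{-1,1}(β)|² = (-0.189593)² = 0.035946 (the z-rotation phases have unit modulus)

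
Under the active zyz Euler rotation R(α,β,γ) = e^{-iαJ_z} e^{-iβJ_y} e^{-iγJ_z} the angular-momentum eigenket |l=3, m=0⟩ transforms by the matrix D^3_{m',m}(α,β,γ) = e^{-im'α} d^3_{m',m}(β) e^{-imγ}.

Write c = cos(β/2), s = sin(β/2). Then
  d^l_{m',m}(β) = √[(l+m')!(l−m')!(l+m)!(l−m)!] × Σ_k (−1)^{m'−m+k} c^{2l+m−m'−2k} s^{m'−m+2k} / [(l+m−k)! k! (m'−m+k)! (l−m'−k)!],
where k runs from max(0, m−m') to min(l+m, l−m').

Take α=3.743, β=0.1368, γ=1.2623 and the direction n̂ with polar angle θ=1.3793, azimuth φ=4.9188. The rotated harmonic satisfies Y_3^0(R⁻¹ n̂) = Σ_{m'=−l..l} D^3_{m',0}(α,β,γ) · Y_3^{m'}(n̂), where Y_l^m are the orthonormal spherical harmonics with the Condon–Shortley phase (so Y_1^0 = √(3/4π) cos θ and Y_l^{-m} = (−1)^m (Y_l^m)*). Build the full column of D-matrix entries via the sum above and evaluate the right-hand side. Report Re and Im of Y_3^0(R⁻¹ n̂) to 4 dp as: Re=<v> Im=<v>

Need the full column D^3_{m',0} for m'=−3..3 at α=3.743, β=0.1368, γ=1.2623.
cos(β/2)=0.997662, sin(β/2)=0.068347
d^3_{-3,0}: single k=3 term ⇒ +0.001418;  D = +0.000328-0.001379i
d^3_{-2,0}: k∈[2..3] ⇒ +0.025347 -0.000119 = +0.025228;  D = +0.009075+0.023539i
d^3_{-1,0}: k∈[1..3] ⇒ +0.234005 -0.003295 +0.000005 = +0.230715;  D = -0.190234-0.130539i
d^3_{0,0}: k∈[0..3] ⇒ +0.986052 -0.041650 +0.000195 -0.000000 = +0.944597;  D = +0.944597+0.000000i
d^3_{1,0}: k∈[0..2] ⇒ -0.234005 +0.003295 -0.000005 = -0.230715;  D = +0.190234-0.130539i
d^3_{2,0}: k∈[0..1] ⇒ +0.025347 -0.000119 = +0.025228;  D = +0.009075-0.023539i
d^3_{3,0}: single k=0 term ⇒ -0.001418;  D = -0.000328-0.001379i
Y_3^{m'}(θ=1.3793,φ=4.9188) and Σ D·Y over m':
  (+0.0003-0.0014i)·(-0.2291-0.3215i)  (+0.0091+0.0235i)·(-0.1717+0.0752i)  (-0.1902-0.1305i)·(-0.0532-0.2543i)  (+0.9446+0.0000i)·(-0.2002+0.0000i)  (+0.1902-0.1305i)·(+0.0532-0.2543i)  (+0.0091-0.0235i)·(-0.1717-0.0752i)  (-0.0003-0.0014i)·(+0.2291-0.3215i)
Y_3^0(R⁻¹ n̂) = -0.242947+0.000000i

Re=-0.2429 Im=0.0000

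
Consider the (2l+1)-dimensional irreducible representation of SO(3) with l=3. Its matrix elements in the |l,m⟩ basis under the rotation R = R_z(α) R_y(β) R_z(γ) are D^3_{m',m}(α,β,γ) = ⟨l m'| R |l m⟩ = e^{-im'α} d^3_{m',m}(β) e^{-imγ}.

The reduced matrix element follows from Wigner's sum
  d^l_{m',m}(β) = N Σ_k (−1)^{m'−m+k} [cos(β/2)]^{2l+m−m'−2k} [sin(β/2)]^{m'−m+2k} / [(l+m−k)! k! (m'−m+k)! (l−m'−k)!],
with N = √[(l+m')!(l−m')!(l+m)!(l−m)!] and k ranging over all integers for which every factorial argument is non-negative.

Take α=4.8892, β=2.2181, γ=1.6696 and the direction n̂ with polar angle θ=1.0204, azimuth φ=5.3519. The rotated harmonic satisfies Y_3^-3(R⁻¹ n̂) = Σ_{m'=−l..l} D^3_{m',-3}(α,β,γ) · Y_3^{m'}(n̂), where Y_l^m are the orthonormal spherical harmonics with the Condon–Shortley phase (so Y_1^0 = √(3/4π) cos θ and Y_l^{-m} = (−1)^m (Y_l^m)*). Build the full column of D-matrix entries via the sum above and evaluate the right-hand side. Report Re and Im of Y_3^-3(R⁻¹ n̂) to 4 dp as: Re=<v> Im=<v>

Re=-0.3643 Im=0.0170

Need the full column D^3_{m',-3} for m'=−3..3 at α=4.8892, β=2.2181, γ=1.6696.
cos(β/2)=0.445512, sin(β/2)=0.895276
d^3_{-3,-3}: single k=0 term ⇒ +0.007819;  D = +0.005295+0.005753i
d^3_{-2,-3}: single k=0 term ⇒ -0.038488;  D = +0.023294-0.030639i
d^3_{-1,-3}: single k=0 term ⇒ +0.122292;  D = -0.108853-0.055735i
d^3_{0,-3}: single k=0 term ⇒ -0.283769;  D = -0.082886+0.271394i
d^3_{1,-3}: single k=0 term ⇒ +0.493847;  D = +0.490319+0.058923i
d^3_{2,-3}: single k=0 term ⇒ -0.627653;  D = -0.035889-0.626626i
d^3_{3,-3}: single k=0 term ⇒ +0.514922;  D = -0.500886+0.119406i
Y_3^{m'}(θ=1.0204,φ=5.3519) and Σ D·Y over m':
  (+0.0053+0.0058i)·(-0.2429+0.0880i)  (+0.0233-0.0306i)·(-0.1117+0.3719i)  (-0.1089-0.0557i)·(+0.0605+0.0813i)  (-0.0829+0.2714i)·(-0.3186+0.0000i)  (+0.4903+0.0589i)·(-0.0605+0.0813i)  (-0.0359-0.6266i)·(-0.1117-0.3719i)  (-0.5009+0.1194i)·(+0.2429+0.0880i)
Y_3^-3(R⁻¹ n̂) = -0.364266+0.017014i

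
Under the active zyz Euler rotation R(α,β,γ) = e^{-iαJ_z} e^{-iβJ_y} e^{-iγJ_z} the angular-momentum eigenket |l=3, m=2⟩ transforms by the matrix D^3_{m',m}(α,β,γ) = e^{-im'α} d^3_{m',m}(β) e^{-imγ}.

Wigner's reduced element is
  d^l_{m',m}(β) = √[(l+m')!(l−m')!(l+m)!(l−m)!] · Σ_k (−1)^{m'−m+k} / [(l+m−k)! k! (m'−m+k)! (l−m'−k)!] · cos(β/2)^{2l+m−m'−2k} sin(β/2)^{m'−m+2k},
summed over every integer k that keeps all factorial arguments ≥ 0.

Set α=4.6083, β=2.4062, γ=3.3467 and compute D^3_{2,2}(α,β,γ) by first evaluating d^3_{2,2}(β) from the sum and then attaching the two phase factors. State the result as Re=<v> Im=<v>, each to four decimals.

Re=0.0691 Im=-0.0142

First d^3_{2,2}(β=2.4062), then the phase factors e^{-i(2)α} and e^{-i(2)γ}:
With c≡cos(β/2)=0.359467 and s≡sin(β/2)=0.933158, N=[120·1·120·1]^{1/2}=120.000000
k∈{0,1} keeps every argument non-negative
  k=0: (−1)^0·120.0000/(120)·0.3595^6·0.9332^0 = +0.002158
  k=1: (−1)^1·120.0000/(24)·0.3595^4·0.9332^2 = -0.072697
d^3_{2,2}(2.4062) = +0.002158 -0.072697 = -0.070539
D = (-0.978409-0.206678i)·(-0.070539)·(+0.917035-0.398806i) = +0.069104-0.014155i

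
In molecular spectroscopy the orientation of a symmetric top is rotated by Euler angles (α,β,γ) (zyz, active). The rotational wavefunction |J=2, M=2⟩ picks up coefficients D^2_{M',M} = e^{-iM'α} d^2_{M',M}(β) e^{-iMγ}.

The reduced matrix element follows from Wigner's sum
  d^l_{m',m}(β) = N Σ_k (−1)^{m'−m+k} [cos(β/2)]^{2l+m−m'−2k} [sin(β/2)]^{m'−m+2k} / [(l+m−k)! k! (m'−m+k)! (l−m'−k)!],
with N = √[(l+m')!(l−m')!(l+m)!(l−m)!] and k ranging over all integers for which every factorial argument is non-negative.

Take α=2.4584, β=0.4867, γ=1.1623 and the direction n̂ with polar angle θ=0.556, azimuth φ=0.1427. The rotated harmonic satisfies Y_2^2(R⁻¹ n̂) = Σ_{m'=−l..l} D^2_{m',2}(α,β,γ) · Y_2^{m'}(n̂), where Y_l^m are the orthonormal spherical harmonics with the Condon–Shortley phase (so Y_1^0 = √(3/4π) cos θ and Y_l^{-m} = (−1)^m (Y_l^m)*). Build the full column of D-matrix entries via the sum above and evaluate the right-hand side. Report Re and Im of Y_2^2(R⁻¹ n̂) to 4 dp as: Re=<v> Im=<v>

Re=0.0611 Im=-0.2474

Need the full column D^2_{m',2} for m'=−2..2 at α=2.4584, β=0.4867, γ=1.1623.
cos(β/2)=0.970536, sin(β/2)=0.240955
d^2_{-2,2}: single k=4 term ⇒ +0.003371;  D = -0.002875+0.001760i
d^2_{-1,2}: single k=3 term ⇒ +0.027155;  D = +0.026912+0.003623i
d^2_{0,2}: single k=2 term ⇒ +0.133959;  D = -0.091684-0.097668i
d^2_{1,2}: single k=1 term ⇒ +0.440557;  D = +0.031082+0.439459i
d^2_{2,2}: single k=0 term ⇒ +0.887252;  D = +0.510154-0.725920i
Y_2^{m'}(θ=0.556,φ=0.1427) and Σ D·Y over m':
  (-0.0029+0.0018i)·(+0.1033-0.0303i)  (+0.0269+0.0036i)·(+0.3428-0.0493i)  (-0.0917-0.0977i)·(+0.3672+0.0000i)  (+0.0311+0.4395i)·(-0.3428-0.0493i)  (+0.5102-0.7259i)·(+0.1033+0.0303i)
Y_2^2(R⁻¹ n̂) = +0.061148-0.247357i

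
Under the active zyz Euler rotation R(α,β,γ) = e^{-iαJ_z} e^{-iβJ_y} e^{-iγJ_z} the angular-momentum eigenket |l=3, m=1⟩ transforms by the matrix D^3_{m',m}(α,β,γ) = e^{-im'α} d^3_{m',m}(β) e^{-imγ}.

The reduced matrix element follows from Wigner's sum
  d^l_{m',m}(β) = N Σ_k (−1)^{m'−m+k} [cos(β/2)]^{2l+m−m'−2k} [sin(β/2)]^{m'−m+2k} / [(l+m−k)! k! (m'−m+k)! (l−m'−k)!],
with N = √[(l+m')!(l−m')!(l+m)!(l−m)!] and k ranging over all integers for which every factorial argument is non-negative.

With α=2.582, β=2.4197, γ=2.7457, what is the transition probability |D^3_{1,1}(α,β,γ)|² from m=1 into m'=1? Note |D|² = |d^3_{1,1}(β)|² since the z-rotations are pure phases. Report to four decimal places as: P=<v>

P=0.2175

Split into d^3_{1,1}(β=2.4197) × two z-phases.
With c≡cos(β/2)=0.353160 and s≡sin(β/2)=0.935563, N=[24·2·24·2]^{1/2}=48.000000
k: max(0,(1)−(1))=0 … min(3+(1),3−(1))=2
  k=0: (−1)^0·48.0000/(48)·0.3532^6·0.9356^0 = +0.001940
  k=1: (−1)^1·48.0000/(6)·0.3532^4·0.9356^2 = -0.108923
  k=2: (−1)^2·48.0000/(8)·0.3532^2·0.9356^4 = +0.573305
d^3_{1,1}(2.4197) = +0.001940 -0.108923 +0.573305 = +0.466322
|D^3_{1,1}|² = |d^3_{1,1}(β)|² = (+0.466322)² = 0.217456 (the z-rotation phases have unit modulus)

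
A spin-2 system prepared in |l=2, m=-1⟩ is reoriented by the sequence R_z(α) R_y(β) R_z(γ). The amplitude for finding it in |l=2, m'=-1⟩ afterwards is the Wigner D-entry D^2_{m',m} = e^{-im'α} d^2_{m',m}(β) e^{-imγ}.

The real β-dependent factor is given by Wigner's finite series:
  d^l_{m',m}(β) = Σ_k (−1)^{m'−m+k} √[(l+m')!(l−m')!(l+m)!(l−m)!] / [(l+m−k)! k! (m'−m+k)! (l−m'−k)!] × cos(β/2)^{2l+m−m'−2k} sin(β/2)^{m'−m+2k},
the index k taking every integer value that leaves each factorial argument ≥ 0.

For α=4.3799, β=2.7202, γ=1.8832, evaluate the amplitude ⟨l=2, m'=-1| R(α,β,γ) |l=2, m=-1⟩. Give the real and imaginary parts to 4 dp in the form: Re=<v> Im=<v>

Re=-0.1235 Im=0.0025

Split into d^2_{-1,-1}(β=2.7202) × two z-phases.
Half-angle: c=0.209141, s=0.977886. N=√(1·6·1·6)=6.000000
k: max(0,(-1)−(-1))=0 … min(2+(-1),2−(-1))=1
  k=0: (−1)^0·6.0000/(6)·0.2091^4·0.9779^0 = +0.001913
  k=1: (−1)^1·6.0000/(2)·0.2091^2·0.9779^2 = -0.125480
d^2_{-1,-1}(2.7202) = +0.001913 -0.125480 = -0.123567
Attach z-rotation phases: D = e^{-i(-1)(4.3799)}·(-0.123567)·e^{-i(-1)(1.8832)} = -0.123542+0.002482i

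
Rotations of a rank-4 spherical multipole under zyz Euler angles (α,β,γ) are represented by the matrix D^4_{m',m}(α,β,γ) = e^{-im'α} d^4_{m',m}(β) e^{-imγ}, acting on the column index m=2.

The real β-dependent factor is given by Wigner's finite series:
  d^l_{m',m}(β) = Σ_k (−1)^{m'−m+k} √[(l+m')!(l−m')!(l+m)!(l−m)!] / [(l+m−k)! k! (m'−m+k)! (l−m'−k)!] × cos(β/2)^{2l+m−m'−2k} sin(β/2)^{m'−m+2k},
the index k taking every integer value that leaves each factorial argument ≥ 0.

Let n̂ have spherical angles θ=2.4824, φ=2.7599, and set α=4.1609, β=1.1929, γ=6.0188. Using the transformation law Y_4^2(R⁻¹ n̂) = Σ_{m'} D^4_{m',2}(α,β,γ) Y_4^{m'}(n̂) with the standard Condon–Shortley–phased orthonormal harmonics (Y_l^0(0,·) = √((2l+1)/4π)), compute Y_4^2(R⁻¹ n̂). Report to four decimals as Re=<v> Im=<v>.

Re=-0.1646 Im=0.1686

Need the full column D^4_{m',2} for m'=−4..4 at α=4.1609, β=1.1929, γ=6.0188.
cos(β/2)=0.827335, sin(β/2)=0.561709
d^4_{-4,2}: single k=6 term ⇒ +0.113765;  D = -0.012081-0.113122i
d^4_{-3,2}: k∈[5..6] ⇒ +0.355456 -0.054617 = +0.300840;  D = +0.271528+0.129526i
d^4_{-2,2}: k∈[4..6] ⇒ +0.699620 -0.257995 +0.009910 = +0.451535;  D = -0.379119+0.245260i
d^4_{-1,2}: k∈[3..5] ⇒ +0.971529 -0.671749 +0.061929 = +0.361709;  D = -0.008217-0.361616i
d^4_{0,2}: k∈[2..4] ⇒ +0.959913 -1.179942 +0.203963 = -0.016066;  D = -0.013872-0.008105i
d^4_{1,2}: k∈[1..3] ⇒ +0.632291 -1.457294 +0.447833 = -0.377170;  D = +0.332694-0.177684i
d^4_{2,2}: k∈[0..2] ⇒ +0.219508 -1.214205 +0.699620 = -0.295077;  D = -0.017974+0.294529i
d^4_{3,2}: k∈[0..1] ⇒ -0.557628 +0.771127 = +0.213499;  D = +0.174695+0.122733i
d^4_{4,2}: single k=0 term ⇒ +0.535414;  D = -0.491706+0.211881i
Y_4^{m'}(θ=2.4824,φ=2.7599) and Σ D·Y over m':
  (-0.0121-0.1131i)·(+0.0027+0.0622i)  (+0.2715+0.1295i)·(+0.0939+0.2070i)  (-0.3791+0.2453i)·(+0.3059+0.2927i)  (-0.0082-0.3616i)·(+0.2921+0.1172i)  (-0.0139-0.0081i)·(-0.2200+0.0000i)  (+0.3327-0.1777i)·(-0.2921+0.1172i)  (-0.0180+0.2945i)·(+0.3059-0.2927i)  (+0.1747+0.1227i)·(-0.0939+0.2070i)  (-0.4917+0.2119i)·(+0.0027-0.0622i)
Y_4^2(R⁻¹ n̂) = -0.164649+0.168644i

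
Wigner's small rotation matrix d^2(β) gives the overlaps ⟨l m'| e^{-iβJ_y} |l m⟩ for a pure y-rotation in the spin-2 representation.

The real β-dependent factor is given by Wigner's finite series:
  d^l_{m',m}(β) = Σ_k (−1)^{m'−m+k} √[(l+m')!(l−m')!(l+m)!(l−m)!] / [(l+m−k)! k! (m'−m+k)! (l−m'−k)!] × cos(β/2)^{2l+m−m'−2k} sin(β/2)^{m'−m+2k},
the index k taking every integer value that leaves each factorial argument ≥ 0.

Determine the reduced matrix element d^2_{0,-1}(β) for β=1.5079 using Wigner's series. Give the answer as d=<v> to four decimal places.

d^2_{0,-1}(β=1.5079) via Wigner's sum:
Half-angle: c=0.728991, s=0.684524. N=√(2·2·1·6)=4.898979
k∈{0,1} keeps every argument non-negative
  k=0: (−1)^1·4.8990/(2)·0.7290^3·0.6845^1 = -0.649576
  k=1: (−1)^2·4.8990/(2)·0.7290^1·0.6845^3 = +0.572747
d^2_{0,-1}(1.5079) = -0.649576 +0.572747 = -0.076829

d=-0.0768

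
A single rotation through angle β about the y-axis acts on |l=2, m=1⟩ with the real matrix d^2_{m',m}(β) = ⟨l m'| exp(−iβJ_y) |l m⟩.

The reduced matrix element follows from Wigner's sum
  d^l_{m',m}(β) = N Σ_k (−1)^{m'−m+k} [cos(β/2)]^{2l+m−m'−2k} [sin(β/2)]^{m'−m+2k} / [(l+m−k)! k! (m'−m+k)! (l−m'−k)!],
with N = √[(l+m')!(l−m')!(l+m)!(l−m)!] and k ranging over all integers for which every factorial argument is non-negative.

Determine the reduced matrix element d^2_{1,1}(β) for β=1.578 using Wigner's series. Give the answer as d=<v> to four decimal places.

d^2_{1,1}(β=1.578) via Wigner's sum:
With c≡cos(β/2)=0.704555 and s≡sin(β/2)=0.709649, N=[6·1·6·1]^{1/2}=6.000000
Admissible k: 0..1 (factorial args all ≥0)
  k=0: (−1)^0·6.0000/(6)·0.7046^4·0.7096^0 = +0.246411
  k=1: (−1)^1·6.0000/(2)·0.7046^2·0.7096^2 = -0.749961
d^2_{1,1}(1.578) = +0.246411 -0.749961 = -0.503550

d=-0.5035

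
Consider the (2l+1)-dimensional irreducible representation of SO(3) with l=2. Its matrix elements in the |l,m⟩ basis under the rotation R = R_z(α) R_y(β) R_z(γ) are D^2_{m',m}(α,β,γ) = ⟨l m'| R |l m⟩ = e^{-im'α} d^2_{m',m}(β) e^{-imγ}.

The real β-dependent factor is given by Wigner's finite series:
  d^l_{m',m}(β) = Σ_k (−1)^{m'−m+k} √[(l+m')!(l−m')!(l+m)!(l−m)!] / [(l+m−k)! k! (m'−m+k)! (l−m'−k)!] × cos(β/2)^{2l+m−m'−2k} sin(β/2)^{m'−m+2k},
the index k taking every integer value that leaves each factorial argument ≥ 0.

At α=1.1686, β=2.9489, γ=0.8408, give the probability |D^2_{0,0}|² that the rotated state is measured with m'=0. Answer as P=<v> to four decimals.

P=0.8930

Split into d^2_{0,0}(β=2.9489) × two z-phases.
With c≡cos(β/2)=0.096197 and s≡sin(β/2)=0.995362, N=[2·2·2·2]^{1/2}=4.000000
k∈{0,1,2} keeps every argument non-negative
  k=0: (−1)^0·4.0000/(4)·0.0962^4·0.9954^0 = +0.000086
  k=1: (−1)^1·4.0000/(1)·0.0962^2·0.9954^2 = -0.036673
  k=2: (−1)^2·4.0000/(4)·0.0962^0·0.9954^4 = +0.981578
d^2_{0,0}(2.9489) = +0.000086 -0.036673 +0.981578 = +0.944990
|D^2_{0,0}|² = |d^2_{0,0}(β)|² = (+0.944990)² = 0.893007 (the z-rotation phases have unit modulus)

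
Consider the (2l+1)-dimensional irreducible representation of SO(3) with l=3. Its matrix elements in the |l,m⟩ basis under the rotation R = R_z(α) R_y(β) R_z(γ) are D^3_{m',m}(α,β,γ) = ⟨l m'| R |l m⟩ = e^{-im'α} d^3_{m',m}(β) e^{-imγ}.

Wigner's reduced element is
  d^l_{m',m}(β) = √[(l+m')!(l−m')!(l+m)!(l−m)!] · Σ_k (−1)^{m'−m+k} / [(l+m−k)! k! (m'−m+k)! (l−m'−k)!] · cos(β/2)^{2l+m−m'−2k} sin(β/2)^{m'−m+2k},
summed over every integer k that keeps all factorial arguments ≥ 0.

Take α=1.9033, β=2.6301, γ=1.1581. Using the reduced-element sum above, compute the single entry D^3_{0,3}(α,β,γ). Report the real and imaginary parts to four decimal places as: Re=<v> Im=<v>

Re=-0.0620 Im=0.0214

First d^3_{0,3}(β=2.6301), then the phase factors e^{-i(0)α} and e^{-i(3)γ}:
c=cos(2.6301/2)=0.252968, s=sin(2.6301/2)=0.967475; N=√[6·6·720·1]=160.996894
k∈{3} keeps every argument non-negative
  k=3: (−1)^0·160.9969/(36)·0.2530^3·0.9675^3 = +0.065558
d^3_{0,3}(2.6301) = +0.065558
D = (+1.000000+0.000000i)·(+0.065558)·(-0.945162+0.326603i) = -0.061963+0.021412i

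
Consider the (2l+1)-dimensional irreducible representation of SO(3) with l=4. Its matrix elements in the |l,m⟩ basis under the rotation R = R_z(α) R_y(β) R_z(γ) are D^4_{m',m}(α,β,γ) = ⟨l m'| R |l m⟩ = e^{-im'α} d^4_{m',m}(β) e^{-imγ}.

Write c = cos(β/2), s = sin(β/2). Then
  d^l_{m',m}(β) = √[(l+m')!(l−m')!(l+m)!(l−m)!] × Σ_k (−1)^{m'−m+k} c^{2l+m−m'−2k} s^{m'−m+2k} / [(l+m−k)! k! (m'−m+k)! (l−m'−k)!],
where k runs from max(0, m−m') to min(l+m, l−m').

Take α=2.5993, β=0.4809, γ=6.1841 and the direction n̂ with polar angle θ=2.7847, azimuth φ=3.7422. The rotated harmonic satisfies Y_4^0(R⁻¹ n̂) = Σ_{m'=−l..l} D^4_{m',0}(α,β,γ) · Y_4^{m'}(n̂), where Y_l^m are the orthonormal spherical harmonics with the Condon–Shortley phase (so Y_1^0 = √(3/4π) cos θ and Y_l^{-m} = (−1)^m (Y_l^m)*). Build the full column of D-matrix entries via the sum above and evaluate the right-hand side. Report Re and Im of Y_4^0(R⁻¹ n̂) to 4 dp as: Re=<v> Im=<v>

Need the full column D^4_{m',0} for m'=−4..4 at α=2.5993, β=0.4809, γ=6.1841.
cos(β/2)=0.971231, sin(β/2)=0.238140
d^4_{-4,0}: single k=4 term ⇒ +0.023942;  D = -0.013487-0.019782i
d^4_{-3,0}: k∈[3..4] ⇒ +0.138093 -0.008302 = +0.129791;  D = +0.007275+0.129587i
d^4_{-2,0}: k∈[2..4] ⇒ +0.451565 -0.072395 +0.001632 = +0.380802;  D = +0.177941-0.336671i
d^4_{-1,0}: k∈[1..4] ⇒ +0.868169 -0.313166 +0.018828 -0.000189 = +0.573642;  D = -0.491340+0.296057i
d^4_{0,0}: k∈[0..4] ⇒ +0.791735 -0.761585 +0.103020 -0.002753 +0.000010 = +0.130427;  D = +0.130427+0.000000i
d^4_{1,0}: k∈[0..3] ⇒ -0.868169 +0.313166 -0.018828 +0.000189 = -0.573642;  D = +0.491340+0.296057i
d^4_{2,0}: k∈[0..2] ⇒ +0.451565 -0.072395 +0.001632 = +0.380802;  D = +0.177941+0.336671i
d^4_{3,0}: k∈[0..1] ⇒ -0.138093 +0.008302 = -0.129791;  D = -0.007275+0.129587i
d^4_{4,0}: single k=0 term ⇒ +0.023942;  D = -0.013487+0.019782i
Y_4^{m'}(θ=2.7847,φ=3.7422) and Σ D·Y over m':
  (-0.0135-0.0198i)·(-0.0049-0.0044i)  (+0.0073+0.1296i)·(-0.0115-0.0487i)  (+0.1779-0.3367i)·(+0.0759-0.1959i)  (-0.4913+0.2961i)·(+0.4019-0.2753i)  (+0.1304+0.0000i)·(+0.3850+0.0000i)  (+0.4913+0.2961i)·(-0.4019-0.2753i)  (+0.1779+0.3367i)·(+0.0759+0.1959i)  (-0.0073+0.1296i)·(+0.0115-0.0487i)  (-0.0135+0.0198i)·(-0.0049+0.0044i)
Y_4^0(R⁻¹ n̂) = -0.274207-0.000000i

Re=-0.2742 Im=0.0000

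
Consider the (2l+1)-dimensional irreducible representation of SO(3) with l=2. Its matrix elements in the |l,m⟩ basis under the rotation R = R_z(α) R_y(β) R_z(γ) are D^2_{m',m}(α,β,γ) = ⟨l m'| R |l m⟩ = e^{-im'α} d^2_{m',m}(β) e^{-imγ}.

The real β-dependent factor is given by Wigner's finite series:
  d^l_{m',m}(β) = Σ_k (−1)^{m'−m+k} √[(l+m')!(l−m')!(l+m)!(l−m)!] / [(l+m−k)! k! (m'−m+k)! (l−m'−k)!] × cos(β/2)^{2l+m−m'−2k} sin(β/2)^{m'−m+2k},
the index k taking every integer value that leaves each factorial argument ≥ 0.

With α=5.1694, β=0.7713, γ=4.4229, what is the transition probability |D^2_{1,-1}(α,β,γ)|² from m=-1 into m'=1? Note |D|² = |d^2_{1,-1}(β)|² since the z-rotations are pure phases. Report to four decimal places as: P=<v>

Split into d^2_{1,-1}(β=0.7713) × two z-phases.
c=cos(0.7713/2)=0.926554, s=sin(0.7713/2)=0.376161; N=√[6·1·1·6]=6.000000
Admissible k: 0..1 (factorial args all ≥0)
  k=0: (−1)^2·6.0000/(2)·0.9266^2·0.3762^2 = +0.364428
  k=1: (−1)^3·6.0000/(6)·0.9266^0·0.3762^4 = -0.020022
d^2_{1,-1}(0.7713) = +0.364428 -0.020022 = +0.344406
|D^2_{1,-1}|² = |d^2_{1,-1}(β)|² = (+0.344406)² = 0.118616 (the z-rotation phases have unit modulus)

P=0.1186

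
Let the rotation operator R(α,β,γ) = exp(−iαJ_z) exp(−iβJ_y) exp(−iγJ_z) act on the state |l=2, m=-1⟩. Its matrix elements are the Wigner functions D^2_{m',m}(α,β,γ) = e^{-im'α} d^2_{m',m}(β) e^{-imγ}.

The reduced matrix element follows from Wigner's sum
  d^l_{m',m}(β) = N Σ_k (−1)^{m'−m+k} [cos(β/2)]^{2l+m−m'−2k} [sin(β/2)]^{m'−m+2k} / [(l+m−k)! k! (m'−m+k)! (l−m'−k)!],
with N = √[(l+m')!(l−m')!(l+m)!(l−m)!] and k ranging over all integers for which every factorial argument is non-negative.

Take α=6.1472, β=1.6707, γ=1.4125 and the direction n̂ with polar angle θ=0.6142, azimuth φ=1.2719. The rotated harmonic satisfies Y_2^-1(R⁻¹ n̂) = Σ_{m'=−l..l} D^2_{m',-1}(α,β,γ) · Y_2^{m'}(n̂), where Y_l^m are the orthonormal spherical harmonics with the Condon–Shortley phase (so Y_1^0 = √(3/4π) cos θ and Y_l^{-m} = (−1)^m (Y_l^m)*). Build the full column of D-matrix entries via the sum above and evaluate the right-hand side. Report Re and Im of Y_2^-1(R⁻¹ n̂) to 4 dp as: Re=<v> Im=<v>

Need the full column D^2_{m',-1} for m'=−2..2 at α=6.1472, β=1.6707, γ=1.4125.
cos(β/2)=0.670918, sin(β/2)=0.741531
d^2_{-2,-1}: single k=1 term ⇒ +0.447887;  D = +0.186820+0.407064i
d^2_{-1,-1}: k∈[0..1] ⇒ +0.202618 -0.742539 = -0.539921;  D = -0.156605-0.516710i
d^2_{0,-1}: k∈[0..1] ⇒ -0.548547 +0.670091 = +0.121544;  D = +0.019160+0.120024i
d^2_{1,-1}: k∈[0..1] ⇒ +0.742539 -0.302356 = +0.440184;  D = +0.009820+0.440074i
d^2_{2,-1}: single k=0 term ⇒ -0.547127;  D = +0.062060-0.543596i
Y_2^{m'}(θ=0.6142,φ=1.2719) and Σ D·Y over m':
  (+0.1868+0.4071i)·(-0.1060-0.0722i)  (-0.1566-0.5167i)·(+0.1071-0.3477i)  (+0.0192+0.1200i)·(+0.3165+0.0000i)  (+0.0098+0.4401i)·(-0.1071-0.3477i)  (+0.0621-0.5436i)·(-0.1060+0.0722i)
Y_2^-1(R⁻¹ n̂) = +0.003836-0.008010i

Re=0.0038 Im=-0.0080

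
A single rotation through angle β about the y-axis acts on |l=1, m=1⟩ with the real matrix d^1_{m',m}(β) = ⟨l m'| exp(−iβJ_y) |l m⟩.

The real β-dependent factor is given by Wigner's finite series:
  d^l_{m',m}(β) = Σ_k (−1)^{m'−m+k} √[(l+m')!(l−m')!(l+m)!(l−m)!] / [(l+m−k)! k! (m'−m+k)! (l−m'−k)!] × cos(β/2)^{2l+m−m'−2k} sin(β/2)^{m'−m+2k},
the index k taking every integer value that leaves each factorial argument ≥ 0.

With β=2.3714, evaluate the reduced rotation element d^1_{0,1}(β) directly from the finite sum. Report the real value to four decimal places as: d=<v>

d^1_{0,1}(β=2.3714) via Wigner's sum:
c=cos(2.3714/2)=0.375648, s=sin(2.3714/2)=0.926762; N=√[1·1·2·1]=1.414214
Admissible k: 1..1 (factorial args all ≥0)
  k=1: (−1)^0·1.4142/(1)·0.3756^1·0.9268^1 = +0.492340
d^1_{0,1}(2.3714) = +0.492340

d=0.4923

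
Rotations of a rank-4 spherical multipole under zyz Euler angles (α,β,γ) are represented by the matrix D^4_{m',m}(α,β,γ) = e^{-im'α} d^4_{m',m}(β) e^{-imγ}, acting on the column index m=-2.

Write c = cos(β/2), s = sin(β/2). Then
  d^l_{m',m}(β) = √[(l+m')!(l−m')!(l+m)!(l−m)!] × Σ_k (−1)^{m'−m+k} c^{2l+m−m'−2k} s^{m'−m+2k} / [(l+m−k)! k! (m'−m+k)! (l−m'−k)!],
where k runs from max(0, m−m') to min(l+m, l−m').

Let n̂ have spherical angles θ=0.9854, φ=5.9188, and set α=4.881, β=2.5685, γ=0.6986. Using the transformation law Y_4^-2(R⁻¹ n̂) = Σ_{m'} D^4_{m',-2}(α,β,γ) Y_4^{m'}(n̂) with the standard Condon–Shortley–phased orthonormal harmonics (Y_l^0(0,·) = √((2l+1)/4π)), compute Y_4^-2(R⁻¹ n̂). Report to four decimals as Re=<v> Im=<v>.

Re=0.1937 Im=-0.0161

Need the full column D^4_{m',-2} for m'=−4..4 at α=4.881, β=2.5685, γ=0.6986.
cos(β/2)=0.282641, sin(β/2)=0.959226
d^4_{-4,-2}: single k=2 term ⇒ +0.002482;  D = -0.001192+0.002177i
d^4_{-3,-2}: k∈[1..2] ⇒ +0.000517 -0.017870 = -0.017353;  D = +0.016404+0.005660i
d^4_{-2,-2}: k∈[0..2] ⇒ +0.000041 -0.005629 +0.081043 = +0.075455;  D = +0.012291-0.074447i
d^4_{-1,-2}: k∈[0..2] ⇒ -0.000586 +0.033771 -0.259313 = -0.226129;  D = -0.226126+0.001127i
d^4_{0,-2}: k∈[0..2] ⇒ +0.004450 -0.136683 +0.590360 = +0.458127;  D = +0.079130+0.451241i
d^4_{1,-2}: k∈[0..2] ⇒ -0.022514 +0.388970 -0.896019 = -0.529563;  D = +0.498857-0.177704i
d^4_{2,-2}: k∈[0..2] ⇒ +0.081043 -0.746753 +0.716748 = +0.051039;  D = -0.024952-0.044523i
d^4_{3,-2}: k∈[0..1] ⇒ -0.205824 +0.790215 = +0.584391;  D = +0.454616-0.367202i
d^4_{4,-2}: single k=0 term ⇒ +0.329287;  D = +0.246960+0.217808i
Y_4^{m'}(θ=0.9854,φ=5.9188) and Σ D·Y over m':
  (-0.0012+0.0022i)·(+0.0241+0.2122i)  (+0.0164+0.0057i)·(+0.1841+0.3556i)  (+0.0123-0.0744i)·(+0.1971+0.1760i)  (-0.2261+0.0011i)·(-0.1757-0.0670i)  (+0.0791+0.4512i)·(-0.3064+0.0000i)  (+0.4989-0.1777i)·(+0.1757-0.0670i)  (-0.0250-0.0445i)·(+0.1971-0.1760i)  (+0.4546-0.3672i)·(-0.1841+0.3556i)  (+0.2470+0.2178i)·(+0.0241-0.2122i)
Y_4^-2(R⁻¹ n̂) = +0.193652-0.016059i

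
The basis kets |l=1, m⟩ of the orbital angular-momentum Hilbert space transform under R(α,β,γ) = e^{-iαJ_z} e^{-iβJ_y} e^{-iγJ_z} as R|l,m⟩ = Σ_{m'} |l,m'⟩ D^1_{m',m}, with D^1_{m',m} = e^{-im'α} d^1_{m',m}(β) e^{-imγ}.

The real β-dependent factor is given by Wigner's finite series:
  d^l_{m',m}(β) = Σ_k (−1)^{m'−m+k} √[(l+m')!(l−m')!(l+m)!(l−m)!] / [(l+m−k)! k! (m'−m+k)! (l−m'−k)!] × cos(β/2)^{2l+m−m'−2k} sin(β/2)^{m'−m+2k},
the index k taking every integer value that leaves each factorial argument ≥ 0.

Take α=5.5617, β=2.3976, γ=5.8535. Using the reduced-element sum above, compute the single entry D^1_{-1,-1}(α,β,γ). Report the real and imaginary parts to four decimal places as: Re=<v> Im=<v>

First d^1_{-1,-1}(β=2.3976), then the phase factors e^{-i(-1)α} and e^{-i(-1)γ}:
c=cos(2.3976/2)=0.363476, s=sin(2.3976/2)=0.931604; N=√[1·2·1·2]=2.000000
The bounds max(0,m−m')=0 and min(l+m,l−m')=0 give 1 term
  k=0: (−1)^0·2.0000/(2)·0.3635^2·0.9316^0 = +0.132115
d^1_{-1,-1}(2.3976) = +0.132115
Attach z-rotation phases: D = e^{-i(-1)(5.5617)}·(+0.132115)·e^{-i(-1)(5.8535)} = +0.053826-0.120653i

Re=0.0538 Im=-0.1207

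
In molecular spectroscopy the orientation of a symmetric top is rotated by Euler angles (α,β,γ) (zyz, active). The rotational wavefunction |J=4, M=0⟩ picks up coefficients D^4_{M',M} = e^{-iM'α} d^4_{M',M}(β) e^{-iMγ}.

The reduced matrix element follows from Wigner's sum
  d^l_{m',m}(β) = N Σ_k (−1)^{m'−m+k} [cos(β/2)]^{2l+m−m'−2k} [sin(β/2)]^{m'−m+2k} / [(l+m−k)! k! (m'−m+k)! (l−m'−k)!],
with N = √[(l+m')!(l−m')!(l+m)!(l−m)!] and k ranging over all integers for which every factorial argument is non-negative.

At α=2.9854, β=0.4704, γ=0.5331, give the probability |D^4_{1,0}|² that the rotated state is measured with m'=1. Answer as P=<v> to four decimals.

D^4_{1,0}(2.9854,0.4704,0.5331) = e^{-i·1·2.9854}·d^4_{1,0}(0.4704)·e^{-i·0·0.5331}. Compute d first:
c=cos(0.4704/2)=0.972468, s=sin(0.4704/2)=0.233037; N=√[120·6·24·24]=643.987578
Admissible k: 0..3 (factorial args all ≥0)
  k=0: (−1)^1·643.9876/(144)·0.9725^7·0.2330^1 = -0.857171
  k=1: (−1)^2·643.9876/(24)·0.9725^5·0.2330^3 = +0.295338
  k=2: (−1)^3·643.9876/(24)·0.9725^3·0.2330^5 = -0.016960
  k=3: (−1)^4·643.9876/(144)·0.9725^1·0.2330^7 = +0.000162
d^4_{1,0}(0.4704) = -0.857171 +0.295338 -0.016960 +0.000162 = -0.578630
|D^4_{1,0}|² = |d^4_{1,0}(β)|² = (-0.578630)² = 0.334812 (the z-rotation phases have unit modulus)

P=0.3348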